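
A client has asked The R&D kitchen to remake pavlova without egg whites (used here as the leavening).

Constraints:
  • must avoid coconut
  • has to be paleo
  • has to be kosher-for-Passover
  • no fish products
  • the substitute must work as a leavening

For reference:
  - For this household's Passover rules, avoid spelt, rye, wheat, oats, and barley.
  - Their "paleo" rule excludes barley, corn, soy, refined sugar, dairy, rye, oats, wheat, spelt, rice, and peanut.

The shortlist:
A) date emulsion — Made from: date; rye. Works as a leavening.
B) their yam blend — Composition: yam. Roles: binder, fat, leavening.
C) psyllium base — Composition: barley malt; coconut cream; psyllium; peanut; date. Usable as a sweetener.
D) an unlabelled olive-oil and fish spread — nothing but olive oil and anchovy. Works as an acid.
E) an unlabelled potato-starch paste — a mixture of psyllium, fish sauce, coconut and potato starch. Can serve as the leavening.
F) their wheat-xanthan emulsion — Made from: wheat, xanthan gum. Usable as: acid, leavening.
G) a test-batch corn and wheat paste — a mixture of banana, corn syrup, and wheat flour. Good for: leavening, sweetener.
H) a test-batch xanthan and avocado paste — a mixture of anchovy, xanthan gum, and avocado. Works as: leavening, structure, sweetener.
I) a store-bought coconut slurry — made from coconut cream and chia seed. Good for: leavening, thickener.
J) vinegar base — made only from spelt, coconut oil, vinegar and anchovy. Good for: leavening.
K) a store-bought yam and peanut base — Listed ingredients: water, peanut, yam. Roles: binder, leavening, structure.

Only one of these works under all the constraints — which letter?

B

A: has rye, so not kosher-for-Passover; has rye, so not paleo — reject
B: no coconut, no fish — valid
C: not usable as a leavening; has barley malt, so not kosher-for-Passover (and 2 more) — no
D: not usable as a leavening; has anchovy, so not fish-free — reject
E: has fish sauce, so not fish-free; has coconut, so not coconut-free — reject
F: has wheat, so not kosher-for-Passover; has wheat, so not paleo — no
G: has wheat flour, so not kosher-for-Passover; has corn syrup, so not paleo — out
H: has anchovy, so not fish-free — reject
I: has coconut cream, so not coconut-free — out
J: has spelt, so not kosher-for-Passover; has spelt, so not paleo (and 2 more) — out
K: has peanut, so not paleo — no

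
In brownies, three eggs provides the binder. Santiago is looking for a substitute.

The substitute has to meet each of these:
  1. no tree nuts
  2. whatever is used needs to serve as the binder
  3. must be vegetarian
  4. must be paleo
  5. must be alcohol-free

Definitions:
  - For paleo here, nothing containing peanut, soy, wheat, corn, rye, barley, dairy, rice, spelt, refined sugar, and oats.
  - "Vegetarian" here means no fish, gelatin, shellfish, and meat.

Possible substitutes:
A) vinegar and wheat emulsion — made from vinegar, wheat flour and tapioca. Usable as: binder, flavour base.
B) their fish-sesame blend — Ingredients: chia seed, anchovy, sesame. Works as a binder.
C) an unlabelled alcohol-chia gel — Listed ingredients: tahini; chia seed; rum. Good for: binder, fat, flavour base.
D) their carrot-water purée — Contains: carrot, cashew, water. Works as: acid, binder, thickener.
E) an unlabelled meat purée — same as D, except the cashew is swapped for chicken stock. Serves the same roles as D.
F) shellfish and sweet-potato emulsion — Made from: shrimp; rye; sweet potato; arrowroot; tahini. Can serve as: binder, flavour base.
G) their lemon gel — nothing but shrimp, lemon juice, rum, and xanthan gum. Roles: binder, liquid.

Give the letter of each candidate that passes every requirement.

none

A: has wheat flour, so not paleo — reject
B: has anchovy, so not vegetarian — out
C: has rum, so not alcohol-free — reject
D: has cashew, so not tree-nut-free — no
E: has chicken stock, so not vegetarian — no
F: has rye, so not paleo; has shrimp, so not vegetarian — reject
G: has shrimp, so not vegetarian; has rum, so not alcohol-free — no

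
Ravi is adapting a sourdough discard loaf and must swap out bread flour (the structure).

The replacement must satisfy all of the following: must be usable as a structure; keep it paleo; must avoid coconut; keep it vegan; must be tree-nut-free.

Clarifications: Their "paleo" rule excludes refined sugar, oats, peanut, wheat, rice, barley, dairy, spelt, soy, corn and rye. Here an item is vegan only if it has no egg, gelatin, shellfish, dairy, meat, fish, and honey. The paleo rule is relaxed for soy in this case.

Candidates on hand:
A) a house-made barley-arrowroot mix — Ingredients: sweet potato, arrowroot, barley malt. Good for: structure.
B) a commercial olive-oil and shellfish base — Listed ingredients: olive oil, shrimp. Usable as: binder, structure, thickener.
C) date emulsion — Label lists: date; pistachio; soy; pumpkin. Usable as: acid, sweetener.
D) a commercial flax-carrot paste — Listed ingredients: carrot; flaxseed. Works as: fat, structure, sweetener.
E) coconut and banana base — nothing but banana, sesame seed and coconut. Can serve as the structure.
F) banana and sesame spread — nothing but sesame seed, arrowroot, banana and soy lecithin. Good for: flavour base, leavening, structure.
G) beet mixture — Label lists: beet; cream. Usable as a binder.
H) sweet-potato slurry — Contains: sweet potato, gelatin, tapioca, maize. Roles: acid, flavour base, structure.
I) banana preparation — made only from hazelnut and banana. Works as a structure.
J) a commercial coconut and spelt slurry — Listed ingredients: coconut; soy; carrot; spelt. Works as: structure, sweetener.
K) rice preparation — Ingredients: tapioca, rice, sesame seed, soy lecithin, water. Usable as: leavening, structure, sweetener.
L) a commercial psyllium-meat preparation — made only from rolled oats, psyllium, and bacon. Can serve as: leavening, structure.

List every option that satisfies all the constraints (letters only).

D, F

A: has barley malt, so not paleo — out
B: has shrimp, so not vegan — reject
C: not usable as a structure; has pistachio, so not tree-nut-free — out
D: nothing on the exclusion list — keep
E: has coconut, so not coconut-free — no
F: soy is permitted under the paleo carve-out; nothing else excluded — valid
G: not usable as a structure; has cream, so not paleo (and 1 more) — reject
H: has maize, so not paleo; has gelatin, so not vegan — out
I: has hazelnut, so not tree-nut-free — out
J: has spelt, so not paleo; has coconut, so not coconut-free — out
K: has rice, so not paleo — out
L: has rolled oats, so not paleo; has bacon, so not vegan — no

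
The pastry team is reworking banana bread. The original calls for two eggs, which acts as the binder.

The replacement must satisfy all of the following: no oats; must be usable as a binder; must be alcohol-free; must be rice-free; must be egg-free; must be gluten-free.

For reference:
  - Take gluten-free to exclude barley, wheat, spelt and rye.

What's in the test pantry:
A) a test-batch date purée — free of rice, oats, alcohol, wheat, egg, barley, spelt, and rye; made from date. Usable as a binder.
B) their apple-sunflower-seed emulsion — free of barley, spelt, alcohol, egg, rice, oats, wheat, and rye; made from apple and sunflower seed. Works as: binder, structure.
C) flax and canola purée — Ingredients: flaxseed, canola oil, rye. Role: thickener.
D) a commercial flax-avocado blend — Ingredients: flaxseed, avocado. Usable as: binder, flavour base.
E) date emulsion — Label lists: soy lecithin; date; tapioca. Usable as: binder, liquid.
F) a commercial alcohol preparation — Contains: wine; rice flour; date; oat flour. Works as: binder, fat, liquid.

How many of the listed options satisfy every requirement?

4

A: gluten-free, no rice — OK
B: works as a binder, no alcohol, no egg — valid
C: not usable as a binder; has rye, so not gluten-free — reject
D: only avocado and flaxseed; none excluded — valid
E: only soy lecithin, date, and tapioca; none excluded — keep
F: has rice flour, so not rice-free; has oat flour, so not oat-free (and 1 more) — no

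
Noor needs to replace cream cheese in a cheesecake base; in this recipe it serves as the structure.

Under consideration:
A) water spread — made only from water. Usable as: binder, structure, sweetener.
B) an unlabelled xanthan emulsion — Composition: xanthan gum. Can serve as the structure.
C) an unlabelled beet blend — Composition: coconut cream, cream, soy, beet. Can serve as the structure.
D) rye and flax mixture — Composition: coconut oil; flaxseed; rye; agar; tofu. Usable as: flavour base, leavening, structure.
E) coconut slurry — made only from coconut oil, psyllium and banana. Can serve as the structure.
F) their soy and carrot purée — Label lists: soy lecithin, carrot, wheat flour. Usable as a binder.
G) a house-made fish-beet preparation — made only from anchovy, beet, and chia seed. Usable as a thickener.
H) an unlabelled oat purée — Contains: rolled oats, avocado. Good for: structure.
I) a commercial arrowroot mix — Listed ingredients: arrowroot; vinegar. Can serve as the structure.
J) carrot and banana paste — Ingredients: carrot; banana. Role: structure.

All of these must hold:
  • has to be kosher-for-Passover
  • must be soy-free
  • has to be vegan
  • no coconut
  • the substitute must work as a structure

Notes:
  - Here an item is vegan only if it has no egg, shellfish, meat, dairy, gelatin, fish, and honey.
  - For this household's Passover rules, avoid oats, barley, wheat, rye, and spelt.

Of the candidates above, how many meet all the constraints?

4

A: all constraints satisfied — valid
B: kosher-for-Passover, no soy — valid
C: has cream, so not vegan; has coconut cream, so not coconut-free (and 1 more) — no
D: has rye, so not kosher-for-Passover; has coconut oil, so not coconut-free (and 1 more) — reject
E: has coconut oil, so not coconut-free — no
F: not usable as a structure; has wheat flour, so not kosher-for-Passover (and 1 more) — reject
G: not usable as a structure; has anchovy, so not vegan — out
H: has rolled oats, so not kosher-for-Passover — out
I: kosher-for-Passover, vegan — OK
J: works as a structure, no soy, kosher-for-Passover — valid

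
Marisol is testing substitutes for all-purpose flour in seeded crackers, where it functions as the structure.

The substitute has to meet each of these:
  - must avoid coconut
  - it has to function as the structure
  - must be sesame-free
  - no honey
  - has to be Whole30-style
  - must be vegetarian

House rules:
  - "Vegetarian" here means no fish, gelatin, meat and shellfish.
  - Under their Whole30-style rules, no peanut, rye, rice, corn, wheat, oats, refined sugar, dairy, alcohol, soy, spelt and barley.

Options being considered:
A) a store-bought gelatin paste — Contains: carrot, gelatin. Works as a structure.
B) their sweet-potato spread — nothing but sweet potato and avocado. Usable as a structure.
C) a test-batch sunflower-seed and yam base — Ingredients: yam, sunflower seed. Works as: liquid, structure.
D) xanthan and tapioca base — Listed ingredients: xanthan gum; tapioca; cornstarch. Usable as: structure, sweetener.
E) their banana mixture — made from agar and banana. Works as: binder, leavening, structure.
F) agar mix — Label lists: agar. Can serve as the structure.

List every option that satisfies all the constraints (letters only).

A: has gelatin, so not vegetarian — out
B: works as a structure, Whole30-style, no sesame — OK
C: only sunflower seed and yam; none excluded — keep
D: has cornstarch, so not Whole30-style — out
E: only agar and banana; none excluded — OK
F: only agar; none excluded — OK

B, C, E, F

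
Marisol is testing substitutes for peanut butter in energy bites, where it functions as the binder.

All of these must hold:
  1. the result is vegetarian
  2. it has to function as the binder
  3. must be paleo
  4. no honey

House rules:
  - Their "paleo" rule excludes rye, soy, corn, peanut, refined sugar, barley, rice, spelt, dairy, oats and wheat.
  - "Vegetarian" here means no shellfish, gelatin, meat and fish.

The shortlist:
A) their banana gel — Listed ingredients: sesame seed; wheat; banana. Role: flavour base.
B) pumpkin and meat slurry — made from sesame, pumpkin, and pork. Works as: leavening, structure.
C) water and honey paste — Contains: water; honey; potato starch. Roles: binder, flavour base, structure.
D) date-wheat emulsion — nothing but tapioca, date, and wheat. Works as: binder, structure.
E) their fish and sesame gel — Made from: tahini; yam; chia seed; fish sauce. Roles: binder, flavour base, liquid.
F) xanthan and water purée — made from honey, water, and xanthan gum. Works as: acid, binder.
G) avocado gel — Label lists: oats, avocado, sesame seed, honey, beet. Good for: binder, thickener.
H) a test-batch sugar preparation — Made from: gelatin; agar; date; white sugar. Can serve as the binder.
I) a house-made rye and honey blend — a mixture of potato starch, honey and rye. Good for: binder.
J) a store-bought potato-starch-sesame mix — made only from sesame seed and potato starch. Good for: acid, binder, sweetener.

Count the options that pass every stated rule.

A: not usable as a binder; has wheat, so not paleo — no
B: not usable as a binder; has pork, so not vegetarian — reject
C: has honey, so not honey-free — reject
D: has wheat, so not paleo — out
E: has fish sauce, so not vegetarian — reject
F: has honey, so not honey-free — reject
G: has oats, so not paleo; has honey, so not honey-free — reject
H: has white sugar, so not paleo; has gelatin, so not vegetarian — no
I: has rye, so not paleo; has honey, so not honey-free — reject
J: every rule checks out — OK

1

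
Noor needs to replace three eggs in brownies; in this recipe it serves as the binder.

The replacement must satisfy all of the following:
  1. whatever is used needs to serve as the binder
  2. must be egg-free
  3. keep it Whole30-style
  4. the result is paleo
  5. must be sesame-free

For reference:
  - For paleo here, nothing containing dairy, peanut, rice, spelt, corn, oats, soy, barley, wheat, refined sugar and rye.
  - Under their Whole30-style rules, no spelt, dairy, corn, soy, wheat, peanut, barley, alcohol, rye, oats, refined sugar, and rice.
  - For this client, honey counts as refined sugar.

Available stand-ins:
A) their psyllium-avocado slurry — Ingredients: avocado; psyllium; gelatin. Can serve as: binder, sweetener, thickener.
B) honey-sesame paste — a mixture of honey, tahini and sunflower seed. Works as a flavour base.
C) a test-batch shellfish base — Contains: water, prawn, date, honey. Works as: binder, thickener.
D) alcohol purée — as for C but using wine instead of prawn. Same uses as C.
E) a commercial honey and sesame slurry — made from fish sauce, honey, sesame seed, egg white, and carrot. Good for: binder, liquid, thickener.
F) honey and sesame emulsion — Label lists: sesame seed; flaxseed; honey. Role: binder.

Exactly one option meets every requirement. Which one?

A

A: works as a binder, no egg, paleo — keep
B: not usable as a binder; has honey, so not paleo (and 2 more) — reject
C: has honey, so not paleo; has honey, so not Whole30-style — reject
D: has honey, so not paleo; has wine, so not Whole30-style — out
E: has honey, so not paleo; has honey, so not Whole30-style (and 2 more) — no
F: has honey, so not paleo; has honey, so not Whole30-style (and 1 more) — no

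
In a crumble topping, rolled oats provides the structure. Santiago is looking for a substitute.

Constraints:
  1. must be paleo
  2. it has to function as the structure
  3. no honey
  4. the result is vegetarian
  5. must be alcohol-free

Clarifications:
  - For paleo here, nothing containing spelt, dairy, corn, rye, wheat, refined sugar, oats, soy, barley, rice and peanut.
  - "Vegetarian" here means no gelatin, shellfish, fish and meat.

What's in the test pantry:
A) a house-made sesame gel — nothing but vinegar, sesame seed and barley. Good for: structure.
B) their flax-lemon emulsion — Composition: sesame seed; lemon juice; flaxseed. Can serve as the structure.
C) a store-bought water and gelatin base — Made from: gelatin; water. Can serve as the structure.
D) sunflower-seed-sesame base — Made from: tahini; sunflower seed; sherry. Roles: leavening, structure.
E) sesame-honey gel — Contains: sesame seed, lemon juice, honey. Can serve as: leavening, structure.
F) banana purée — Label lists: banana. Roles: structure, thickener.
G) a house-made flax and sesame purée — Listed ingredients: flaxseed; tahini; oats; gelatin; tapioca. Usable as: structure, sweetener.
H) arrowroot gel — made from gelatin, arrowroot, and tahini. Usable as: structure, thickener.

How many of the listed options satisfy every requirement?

2

A: has barley, so not paleo — no
B: all constraints satisfied — keep
C: has gelatin, so not vegetarian — reject
D: has sherry, so not alcohol-free — out
E: has honey, so not honey-free — no
F: paleo, no alcohol — valid
G: has oats, so not paleo; has gelatin, so not vegetarian — out
H: has gelatin, so not vegetarian — reject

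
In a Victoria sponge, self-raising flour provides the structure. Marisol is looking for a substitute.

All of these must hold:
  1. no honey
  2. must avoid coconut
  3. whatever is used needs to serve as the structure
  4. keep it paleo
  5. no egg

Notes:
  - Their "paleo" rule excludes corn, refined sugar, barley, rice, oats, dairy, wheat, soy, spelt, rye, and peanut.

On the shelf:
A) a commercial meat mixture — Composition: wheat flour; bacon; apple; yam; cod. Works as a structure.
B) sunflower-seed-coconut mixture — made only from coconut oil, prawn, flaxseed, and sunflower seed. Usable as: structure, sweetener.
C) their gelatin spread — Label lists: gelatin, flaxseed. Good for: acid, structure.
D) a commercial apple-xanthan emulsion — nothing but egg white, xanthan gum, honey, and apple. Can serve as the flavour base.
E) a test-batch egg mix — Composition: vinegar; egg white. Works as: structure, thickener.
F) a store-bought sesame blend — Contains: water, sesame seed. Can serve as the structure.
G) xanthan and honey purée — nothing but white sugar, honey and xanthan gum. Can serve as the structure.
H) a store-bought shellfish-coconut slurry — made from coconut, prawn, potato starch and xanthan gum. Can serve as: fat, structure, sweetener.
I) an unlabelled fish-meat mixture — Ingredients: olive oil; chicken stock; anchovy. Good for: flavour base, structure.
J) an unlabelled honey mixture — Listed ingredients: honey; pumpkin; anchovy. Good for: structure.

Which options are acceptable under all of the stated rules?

C, F, I

A: has wheat flour, so not paleo — reject
B: has coconut oil, so not coconut-free — reject
C: no coconut, no honey — OK
D: not usable as a structure; has honey, so not honey-free (and 1 more) — out
E: has egg white, so not egg-free — no
F: only sesame seed and water; none excluded — valid
G: has white sugar, so not paleo; has honey, so not honey-free — out
H: has coconut, so not coconut-free — reject
I: all constraints satisfied — valid
J: has honey, so not honey-free — no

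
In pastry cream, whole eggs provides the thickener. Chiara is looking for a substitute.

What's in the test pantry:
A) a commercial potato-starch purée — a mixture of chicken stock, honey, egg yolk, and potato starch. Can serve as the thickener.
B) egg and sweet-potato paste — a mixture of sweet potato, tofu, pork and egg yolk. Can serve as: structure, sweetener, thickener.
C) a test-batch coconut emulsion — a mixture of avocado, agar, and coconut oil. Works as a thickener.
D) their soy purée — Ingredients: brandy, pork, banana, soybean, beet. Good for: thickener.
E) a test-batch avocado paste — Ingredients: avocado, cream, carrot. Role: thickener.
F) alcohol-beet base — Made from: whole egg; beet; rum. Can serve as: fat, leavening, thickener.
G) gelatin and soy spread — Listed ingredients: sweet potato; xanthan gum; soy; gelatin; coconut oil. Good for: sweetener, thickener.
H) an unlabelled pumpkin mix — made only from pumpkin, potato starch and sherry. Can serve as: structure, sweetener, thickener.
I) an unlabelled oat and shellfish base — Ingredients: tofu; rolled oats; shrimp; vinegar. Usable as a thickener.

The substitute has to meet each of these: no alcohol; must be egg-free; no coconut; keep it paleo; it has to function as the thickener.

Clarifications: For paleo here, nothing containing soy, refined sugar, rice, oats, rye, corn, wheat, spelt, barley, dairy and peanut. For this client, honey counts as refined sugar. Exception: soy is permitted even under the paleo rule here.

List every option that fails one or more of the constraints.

A: has honey, so not paleo; has egg yolk, so not egg-free — out
B: has egg yolk, so not egg-free — no
C: has coconut oil, so not coconut-free — no
D: has brandy, so not alcohol-free — reject
E: has cream, so not paleo — no
F: has whole egg, so not egg-free; has rum, so not alcohol-free — no
G: has coconut oil, so not coconut-free — out
H: has sherry, so not alcohol-free — no
I: has rolled oats, so not paleo — out

A, B, C, D, E, F, G, H, I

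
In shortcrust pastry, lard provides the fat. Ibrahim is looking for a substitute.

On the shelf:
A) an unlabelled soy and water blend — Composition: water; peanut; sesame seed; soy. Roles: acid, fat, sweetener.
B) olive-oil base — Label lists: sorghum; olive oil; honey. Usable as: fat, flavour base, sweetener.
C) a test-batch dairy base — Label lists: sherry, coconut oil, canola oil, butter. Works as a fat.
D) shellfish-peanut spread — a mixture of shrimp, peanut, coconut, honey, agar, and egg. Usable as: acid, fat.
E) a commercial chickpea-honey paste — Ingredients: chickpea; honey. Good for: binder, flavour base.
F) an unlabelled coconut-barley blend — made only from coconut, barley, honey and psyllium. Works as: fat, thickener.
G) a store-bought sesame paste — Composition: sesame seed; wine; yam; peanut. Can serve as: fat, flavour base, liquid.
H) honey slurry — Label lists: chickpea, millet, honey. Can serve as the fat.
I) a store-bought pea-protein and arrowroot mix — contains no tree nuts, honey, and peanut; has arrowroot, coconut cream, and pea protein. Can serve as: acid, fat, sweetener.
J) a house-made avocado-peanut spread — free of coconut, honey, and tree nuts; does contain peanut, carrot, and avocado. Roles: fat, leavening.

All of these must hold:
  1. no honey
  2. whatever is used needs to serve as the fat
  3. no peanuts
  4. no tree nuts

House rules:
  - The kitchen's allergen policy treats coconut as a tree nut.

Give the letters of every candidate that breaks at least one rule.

A: has peanut, so not peanut-free — out
B: has honey, so not honey-free — reject
C: has coconut oil, so not tree-nut-free — no
D: has peanut, so not peanut-free; has honey, so not honey-free (and 1 more) — reject
E: not usable as a fat; has honey, so not honey-free — out
F: has honey, so not honey-free; has coconut, so not tree-nut-free — reject
G: has peanut, so not peanut-free — out
H: has honey, so not honey-free — reject
I: has coconut cream, so not tree-nut-free — out
J: has peanut, so not peanut-free — no

A, B, C, D, E, F, G, H, I, J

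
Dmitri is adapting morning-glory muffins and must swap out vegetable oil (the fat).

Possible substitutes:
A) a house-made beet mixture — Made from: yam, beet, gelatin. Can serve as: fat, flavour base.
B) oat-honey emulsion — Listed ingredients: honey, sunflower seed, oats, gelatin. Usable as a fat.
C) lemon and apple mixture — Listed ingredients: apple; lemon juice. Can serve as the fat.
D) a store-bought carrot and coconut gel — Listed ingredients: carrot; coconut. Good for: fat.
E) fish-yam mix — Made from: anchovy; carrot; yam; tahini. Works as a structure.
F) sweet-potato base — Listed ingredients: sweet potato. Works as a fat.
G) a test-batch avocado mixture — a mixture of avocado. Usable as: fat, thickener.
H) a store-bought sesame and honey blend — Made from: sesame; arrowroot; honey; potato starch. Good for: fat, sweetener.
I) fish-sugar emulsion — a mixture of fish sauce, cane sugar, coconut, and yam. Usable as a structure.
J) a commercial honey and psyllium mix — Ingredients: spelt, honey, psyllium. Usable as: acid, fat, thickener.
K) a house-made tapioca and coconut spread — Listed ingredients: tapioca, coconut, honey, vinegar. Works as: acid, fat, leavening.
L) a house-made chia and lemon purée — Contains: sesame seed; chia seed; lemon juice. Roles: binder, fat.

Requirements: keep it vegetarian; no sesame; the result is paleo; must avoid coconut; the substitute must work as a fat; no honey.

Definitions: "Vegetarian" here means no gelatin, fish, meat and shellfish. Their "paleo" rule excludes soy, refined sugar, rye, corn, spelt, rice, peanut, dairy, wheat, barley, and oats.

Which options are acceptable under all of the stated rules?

A: has gelatin, so not vegetarian — reject
B: has gelatin, so not vegetarian; has oats, so not paleo (and 1 more) — reject
C: no coconut, no honey — keep
D: has coconut, so not coconut-free — reject
E: not usable as a fat; has anchovy, so not vegetarian (and 1 more) — out
F: works as a fat, paleo, vegetarian — OK
G: works as a fat, vegetarian, paleo — keep
H: has sesame, so not sesame-free; has honey, so not honey-free — no
I: not usable as a fat; has fish sauce, so not vegetarian (and 2 more) — no
J: has spelt, so not paleo; has honey, so not honey-free — reject
K: has coconut, so not coconut-free; has honey, so not honey-free — no
L: has sesame seed, so not sesame-free — out

C, F, G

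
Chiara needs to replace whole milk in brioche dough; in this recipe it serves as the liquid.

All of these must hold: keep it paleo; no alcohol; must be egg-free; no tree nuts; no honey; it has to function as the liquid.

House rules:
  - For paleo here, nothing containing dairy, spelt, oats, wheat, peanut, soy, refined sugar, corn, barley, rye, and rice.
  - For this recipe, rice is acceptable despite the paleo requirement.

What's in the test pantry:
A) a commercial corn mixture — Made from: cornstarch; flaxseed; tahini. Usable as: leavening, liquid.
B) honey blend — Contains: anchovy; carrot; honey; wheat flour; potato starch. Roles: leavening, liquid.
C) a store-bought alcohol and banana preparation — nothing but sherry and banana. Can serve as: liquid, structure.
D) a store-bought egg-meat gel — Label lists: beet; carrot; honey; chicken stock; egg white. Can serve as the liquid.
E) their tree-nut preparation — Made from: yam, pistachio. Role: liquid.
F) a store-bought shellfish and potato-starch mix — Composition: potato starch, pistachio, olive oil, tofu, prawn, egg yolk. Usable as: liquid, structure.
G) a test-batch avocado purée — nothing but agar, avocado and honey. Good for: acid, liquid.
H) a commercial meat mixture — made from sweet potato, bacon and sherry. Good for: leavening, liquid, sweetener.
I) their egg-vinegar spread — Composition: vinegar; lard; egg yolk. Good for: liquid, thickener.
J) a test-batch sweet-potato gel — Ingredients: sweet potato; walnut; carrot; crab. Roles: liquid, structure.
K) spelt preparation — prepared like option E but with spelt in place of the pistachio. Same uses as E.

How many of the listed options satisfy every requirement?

0

A: has cornstarch, so not paleo — no
B: has wheat flour, so not paleo; has honey, so not honey-free — no
C: has sherry, so not alcohol-free — reject
D: has honey, so not honey-free; has egg white, so not egg-free — reject
E: has pistachio, so not tree-nut-free — out
F: has tofu, so not paleo; has egg yolk, so not egg-free (and 1 more) — no
G: has honey, so not honey-free — out
H: has sherry, so not alcohol-free — out
I: has egg yolk, so not egg-free — reject
J: has walnut, so not tree-nut-free — no
K: has spelt, so not paleo — out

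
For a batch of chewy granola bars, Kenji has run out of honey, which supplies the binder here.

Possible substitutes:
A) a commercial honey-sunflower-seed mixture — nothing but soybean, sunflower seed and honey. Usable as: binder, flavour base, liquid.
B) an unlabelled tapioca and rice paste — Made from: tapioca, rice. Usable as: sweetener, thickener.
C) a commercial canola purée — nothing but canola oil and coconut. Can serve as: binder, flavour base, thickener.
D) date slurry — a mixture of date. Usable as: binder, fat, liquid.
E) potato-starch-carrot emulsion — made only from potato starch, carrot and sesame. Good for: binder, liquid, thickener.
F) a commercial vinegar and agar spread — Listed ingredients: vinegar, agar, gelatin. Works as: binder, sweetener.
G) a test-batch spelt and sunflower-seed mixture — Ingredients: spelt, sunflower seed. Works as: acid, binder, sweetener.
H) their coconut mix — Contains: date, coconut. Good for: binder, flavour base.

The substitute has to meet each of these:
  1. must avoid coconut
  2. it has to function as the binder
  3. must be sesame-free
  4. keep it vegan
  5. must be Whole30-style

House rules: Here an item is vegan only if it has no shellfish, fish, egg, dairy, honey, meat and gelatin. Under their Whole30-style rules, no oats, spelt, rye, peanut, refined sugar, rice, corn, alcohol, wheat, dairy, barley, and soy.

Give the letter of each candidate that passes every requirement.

D

A: has honey, so not vegan; has soybean, so not Whole30-style — out
B: not usable as a binder; has rice, so not Whole30-style — no
C: has coconut, so not coconut-free — out
D: only date; none excluded — keep
E: has sesame, so not sesame-free — reject
F: has gelatin, so not vegan — reject
G: has spelt, so not Whole30-style — no
H: has coconut, so not coconut-free — reject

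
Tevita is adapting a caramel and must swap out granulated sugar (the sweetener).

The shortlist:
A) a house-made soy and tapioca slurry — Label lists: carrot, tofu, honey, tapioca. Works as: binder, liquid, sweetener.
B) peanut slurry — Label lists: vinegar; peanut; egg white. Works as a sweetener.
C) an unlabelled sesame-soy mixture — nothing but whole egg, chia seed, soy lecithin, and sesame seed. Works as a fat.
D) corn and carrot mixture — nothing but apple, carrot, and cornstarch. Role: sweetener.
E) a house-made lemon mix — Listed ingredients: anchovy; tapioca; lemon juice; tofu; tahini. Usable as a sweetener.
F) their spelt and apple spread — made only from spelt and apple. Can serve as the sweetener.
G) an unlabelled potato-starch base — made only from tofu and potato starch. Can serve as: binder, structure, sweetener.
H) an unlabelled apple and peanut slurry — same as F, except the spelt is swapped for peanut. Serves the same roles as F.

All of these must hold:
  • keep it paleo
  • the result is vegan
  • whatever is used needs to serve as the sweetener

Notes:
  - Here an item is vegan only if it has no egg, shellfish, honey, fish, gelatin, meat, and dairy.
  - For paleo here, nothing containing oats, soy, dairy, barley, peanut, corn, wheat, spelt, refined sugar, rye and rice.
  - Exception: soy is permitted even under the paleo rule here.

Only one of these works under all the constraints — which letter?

A: has honey, so not vegan — reject
B: has egg white, so not vegan; has peanut, so not paleo — out
C: not usable as a sweetener; has whole egg, so not vegan — reject
D: has cornstarch, so not paleo — out
E: has anchovy, so not vegan — out
F: has spelt, so not paleo — out
G: soy is permitted under the paleo carve-out; nothing else excluded — valid
H: has peanut, so not paleo — out

G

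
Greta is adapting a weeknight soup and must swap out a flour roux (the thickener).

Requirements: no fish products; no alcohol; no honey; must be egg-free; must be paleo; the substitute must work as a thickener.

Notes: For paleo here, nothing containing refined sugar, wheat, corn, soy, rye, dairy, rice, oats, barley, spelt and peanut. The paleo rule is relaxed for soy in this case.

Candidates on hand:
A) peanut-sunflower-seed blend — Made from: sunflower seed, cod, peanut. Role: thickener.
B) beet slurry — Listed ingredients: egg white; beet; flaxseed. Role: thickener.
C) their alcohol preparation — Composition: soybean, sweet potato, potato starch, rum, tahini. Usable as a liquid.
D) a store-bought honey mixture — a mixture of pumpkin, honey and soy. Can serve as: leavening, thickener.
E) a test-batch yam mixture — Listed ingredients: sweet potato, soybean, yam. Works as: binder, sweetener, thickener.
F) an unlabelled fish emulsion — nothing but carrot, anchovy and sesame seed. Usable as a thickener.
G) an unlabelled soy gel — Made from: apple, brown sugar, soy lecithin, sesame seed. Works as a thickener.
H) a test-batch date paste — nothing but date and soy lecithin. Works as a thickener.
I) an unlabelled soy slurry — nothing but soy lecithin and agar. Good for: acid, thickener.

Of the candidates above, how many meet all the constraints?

A: has peanut, so not paleo; has cod, so not fish-free — out
B: has egg white, so not egg-free — out
C: not usable as a thickener; has rum, so not alcohol-free — reject
D: has honey, so not honey-free — no
E: soy is permitted under the paleo carve-out; nothing else excluded — OK
F: has anchovy, so not fish-free — no
G: has brown sugar, so not paleo — reject
H: soy is permitted under the paleo carve-out; nothing else excluded — valid
I: soy is permitted under the paleo carve-out; nothing else excluded — valid

3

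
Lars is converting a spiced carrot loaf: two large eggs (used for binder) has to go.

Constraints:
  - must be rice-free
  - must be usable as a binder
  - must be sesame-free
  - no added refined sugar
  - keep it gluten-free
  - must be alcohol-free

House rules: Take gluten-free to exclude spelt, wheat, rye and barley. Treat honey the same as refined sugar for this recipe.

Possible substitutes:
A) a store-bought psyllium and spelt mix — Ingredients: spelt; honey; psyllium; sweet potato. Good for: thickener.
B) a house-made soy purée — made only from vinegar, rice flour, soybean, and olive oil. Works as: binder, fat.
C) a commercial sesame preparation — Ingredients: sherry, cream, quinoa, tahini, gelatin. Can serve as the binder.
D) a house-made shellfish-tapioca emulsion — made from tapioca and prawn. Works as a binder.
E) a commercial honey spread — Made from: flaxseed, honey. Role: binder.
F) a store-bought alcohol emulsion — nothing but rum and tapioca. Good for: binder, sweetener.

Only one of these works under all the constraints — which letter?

A: not usable as a binder; has spelt, so not gluten-free (and 1 more) — out
B: has rice flour, so not rice-free — no
C: has tahini, so not sesame-free; has sherry, so not alcohol-free — reject
D: works as a binder, gluten-free, no rice — OK
E: has honey, so not no-added-sugar — reject
F: has rum, so not alcohol-free — no

D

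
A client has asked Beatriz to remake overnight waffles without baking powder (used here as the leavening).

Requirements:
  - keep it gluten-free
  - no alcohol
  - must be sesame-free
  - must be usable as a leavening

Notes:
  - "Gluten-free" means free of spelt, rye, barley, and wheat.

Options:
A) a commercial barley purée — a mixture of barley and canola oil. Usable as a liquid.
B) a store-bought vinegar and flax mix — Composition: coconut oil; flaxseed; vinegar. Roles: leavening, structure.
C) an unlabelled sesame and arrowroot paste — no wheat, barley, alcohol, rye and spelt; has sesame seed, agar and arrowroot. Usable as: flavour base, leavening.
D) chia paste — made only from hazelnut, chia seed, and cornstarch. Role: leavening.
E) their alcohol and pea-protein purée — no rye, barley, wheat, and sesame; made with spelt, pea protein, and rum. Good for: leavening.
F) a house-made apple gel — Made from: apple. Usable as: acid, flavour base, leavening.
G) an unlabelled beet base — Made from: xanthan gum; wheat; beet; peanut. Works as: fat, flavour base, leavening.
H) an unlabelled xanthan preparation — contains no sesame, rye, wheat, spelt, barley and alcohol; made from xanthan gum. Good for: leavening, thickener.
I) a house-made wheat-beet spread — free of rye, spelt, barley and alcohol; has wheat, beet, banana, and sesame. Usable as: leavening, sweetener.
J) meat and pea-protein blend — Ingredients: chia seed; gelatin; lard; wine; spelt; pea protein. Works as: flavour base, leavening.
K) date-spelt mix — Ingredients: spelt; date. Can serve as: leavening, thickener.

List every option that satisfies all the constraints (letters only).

A: not usable as a leavening; has barley, so not gluten-free — reject
B: works as a leavening, no sesame, no alcohol — valid
C: has sesame seed, so not sesame-free — out
D: gluten-free, no sesame — keep
E: has spelt, so not gluten-free; has rum, so not alcohol-free — out
F: only apple; none excluded — keep
G: has wheat, so not gluten-free — reject
H: gluten-free, no sesame — OK
I: has wheat, so not gluten-free; has sesame, so not sesame-free — no
J: has spelt, so not gluten-free; has wine, so not alcohol-free — no
K: has spelt, so not gluten-free — no

B, D, F, H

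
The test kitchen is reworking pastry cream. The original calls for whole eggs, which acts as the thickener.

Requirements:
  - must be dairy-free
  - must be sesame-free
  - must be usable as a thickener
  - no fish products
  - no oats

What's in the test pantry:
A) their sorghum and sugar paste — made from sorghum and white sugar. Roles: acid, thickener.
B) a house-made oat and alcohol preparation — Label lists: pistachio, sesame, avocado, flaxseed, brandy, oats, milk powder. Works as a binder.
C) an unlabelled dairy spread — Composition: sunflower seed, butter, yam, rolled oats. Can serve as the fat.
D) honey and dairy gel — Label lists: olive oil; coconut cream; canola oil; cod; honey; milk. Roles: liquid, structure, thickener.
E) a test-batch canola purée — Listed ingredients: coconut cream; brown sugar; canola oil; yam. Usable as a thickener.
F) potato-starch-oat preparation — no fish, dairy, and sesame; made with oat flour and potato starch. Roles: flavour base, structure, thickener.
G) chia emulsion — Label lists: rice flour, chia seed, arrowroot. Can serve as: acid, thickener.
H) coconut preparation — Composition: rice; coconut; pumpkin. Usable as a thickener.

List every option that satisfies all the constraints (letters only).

A, E, G, H

A: no oats, no dairy — valid
B: not usable as a thickener; has sesame, so not sesame-free (and 2 more) — reject
C: not usable as a thickener; has butter, so not dairy-free (and 1 more) — no
D: has milk, so not dairy-free; has cod, so not fish-free — out
E: works as a thickener, no dairy, no oats — OK
F: has oat flour, so not oat-free — no
G: every rule checks out — valid
H: only coconut, rice and pumpkin; none excluded — OK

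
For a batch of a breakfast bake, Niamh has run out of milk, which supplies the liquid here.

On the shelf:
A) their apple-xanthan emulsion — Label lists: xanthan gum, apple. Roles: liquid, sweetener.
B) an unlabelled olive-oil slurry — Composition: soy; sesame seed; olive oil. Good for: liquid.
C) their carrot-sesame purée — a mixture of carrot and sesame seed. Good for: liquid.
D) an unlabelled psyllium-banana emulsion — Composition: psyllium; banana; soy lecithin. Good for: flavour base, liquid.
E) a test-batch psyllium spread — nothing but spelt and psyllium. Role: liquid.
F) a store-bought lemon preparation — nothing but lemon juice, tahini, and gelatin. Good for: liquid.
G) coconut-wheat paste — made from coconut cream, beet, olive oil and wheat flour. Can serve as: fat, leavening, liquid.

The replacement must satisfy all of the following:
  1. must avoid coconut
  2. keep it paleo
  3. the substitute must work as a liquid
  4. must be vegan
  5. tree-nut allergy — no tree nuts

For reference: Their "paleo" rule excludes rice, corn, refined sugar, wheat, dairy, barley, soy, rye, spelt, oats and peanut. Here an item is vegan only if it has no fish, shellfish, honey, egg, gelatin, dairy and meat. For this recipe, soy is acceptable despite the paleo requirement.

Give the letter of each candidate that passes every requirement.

A, B, C, D

A: works as a liquid, paleo, no tree nuts — OK
B: soy is permitted under the paleo carve-out; nothing else excluded — valid
C: no tree nuts, vegan — keep
D: soy is permitted under the paleo carve-out; nothing else excluded — keep
E: has spelt, so not paleo — reject
F: has gelatin, so not vegan — no
G: has wheat flour, so not paleo; has coconut cream, so not coconut-free — reject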